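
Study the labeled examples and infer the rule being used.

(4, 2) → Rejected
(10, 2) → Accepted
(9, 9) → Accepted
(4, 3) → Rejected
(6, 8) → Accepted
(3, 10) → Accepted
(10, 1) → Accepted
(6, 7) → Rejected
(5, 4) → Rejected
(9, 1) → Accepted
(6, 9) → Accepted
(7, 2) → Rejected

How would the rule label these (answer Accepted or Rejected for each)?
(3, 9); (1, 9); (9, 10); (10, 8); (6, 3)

Accepted, Accepted, Accepted, Accepted, Rejected

Rule: max ≥ 8. This holds for each 'Accepted' example and fails for each 'Rejected' one.
(3, 9): max 9, satisfies this → Accepted.
(1, 9): max 9, satisfies this → Accepted.
(9, 10): max 10, satisfies this → Accepted.
(10, 8): max 10, satisfies this → Accepted.
(6, 3): max 6, does not pass → Rejected.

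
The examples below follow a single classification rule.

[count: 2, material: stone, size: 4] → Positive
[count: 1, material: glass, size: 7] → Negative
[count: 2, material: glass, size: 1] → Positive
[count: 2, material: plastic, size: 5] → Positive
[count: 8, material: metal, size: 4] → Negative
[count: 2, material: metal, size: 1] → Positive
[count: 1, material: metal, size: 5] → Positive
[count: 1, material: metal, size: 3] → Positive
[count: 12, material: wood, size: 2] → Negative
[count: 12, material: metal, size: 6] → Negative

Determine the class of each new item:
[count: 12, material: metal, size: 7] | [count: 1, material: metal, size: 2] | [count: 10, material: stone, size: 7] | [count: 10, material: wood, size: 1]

Negative, Positive, Negative, Negative

One predicate separates the groups cleanly: count ≤ 2 AND size ≤ 5.
[count: 12, material: metal, size: 7]: count = 12, size = 7 — fails the rule, so Negative.
[count: 1, material: metal, size: 2]: count = 1, size = 2 — matches, so Positive.
[count: 10, material: stone, size: 7]: count = 10, size = 7 — fails the rule, so Negative.
[count: 10, material: wood, size: 1]: count = 10, size = 1 — fails the rule, so Negative.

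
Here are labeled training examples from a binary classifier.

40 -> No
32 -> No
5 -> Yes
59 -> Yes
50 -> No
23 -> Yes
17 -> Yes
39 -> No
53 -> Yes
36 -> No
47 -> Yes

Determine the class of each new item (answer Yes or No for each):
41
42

Yes, No

All 'Yes' examples share one property — prime — and every 'No' example lacks it.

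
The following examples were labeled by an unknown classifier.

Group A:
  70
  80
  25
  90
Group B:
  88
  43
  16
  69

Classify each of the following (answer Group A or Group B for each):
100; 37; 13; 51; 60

Checking candidate rules against both groups, what survives is: multiple of 5.
100 — 100 = 5·20, hence Group A. 37 — 37 = 5·7 + 2, hence Group B. 13 — 13 = 5·2 + 3, hence Group B. 51 — 51 = 5·10 + 1, hence Group B. 60 — 60 = 5·12, hence Group A.

Group A, Group B, Group B, Group B, Group A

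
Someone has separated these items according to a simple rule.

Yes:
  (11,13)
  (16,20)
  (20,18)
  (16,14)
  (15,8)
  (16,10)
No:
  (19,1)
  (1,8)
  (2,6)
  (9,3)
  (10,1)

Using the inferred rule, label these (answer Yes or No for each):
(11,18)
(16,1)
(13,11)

The rule appears to be: sum ≥ 23.
(11,18) → 11+18 = 29 → Yes.
(16,1) → 16+1 = 17 → No.
(13,11) → 13+11 = 24 → Yes.

Yes, No, Yes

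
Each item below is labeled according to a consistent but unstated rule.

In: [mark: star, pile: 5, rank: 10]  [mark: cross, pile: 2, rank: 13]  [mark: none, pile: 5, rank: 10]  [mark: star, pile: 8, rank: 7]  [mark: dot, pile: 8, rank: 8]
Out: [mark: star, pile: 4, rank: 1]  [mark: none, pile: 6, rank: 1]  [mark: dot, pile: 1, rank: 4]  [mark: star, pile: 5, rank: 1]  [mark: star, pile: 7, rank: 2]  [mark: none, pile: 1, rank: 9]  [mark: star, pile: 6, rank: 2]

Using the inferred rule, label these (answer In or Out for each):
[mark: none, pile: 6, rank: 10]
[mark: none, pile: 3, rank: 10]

In, In

The common property of the 'In' items is: pile ≥ 2 AND rank ≥ 4. No 'Out' item has it.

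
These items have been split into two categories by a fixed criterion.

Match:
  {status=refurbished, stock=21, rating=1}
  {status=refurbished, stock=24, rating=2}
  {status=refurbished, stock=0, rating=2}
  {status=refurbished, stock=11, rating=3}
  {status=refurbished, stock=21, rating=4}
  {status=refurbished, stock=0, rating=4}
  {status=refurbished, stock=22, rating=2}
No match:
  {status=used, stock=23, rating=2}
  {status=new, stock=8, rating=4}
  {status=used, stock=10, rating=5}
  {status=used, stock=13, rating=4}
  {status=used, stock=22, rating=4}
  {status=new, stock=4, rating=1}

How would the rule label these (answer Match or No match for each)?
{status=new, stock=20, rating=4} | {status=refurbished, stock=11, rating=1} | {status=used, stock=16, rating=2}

No match, Match, No match

Comparing the two groups points to one rule — status is refurbished.
{status=new, stock=20, rating=4}: status is new — doesn't match, so No match.
{status=refurbished, stock=11, rating=1}: status is refurbished — satisfies this, so Match.
{status=used, stock=16, rating=2}: status is used — doesn't match, so No match.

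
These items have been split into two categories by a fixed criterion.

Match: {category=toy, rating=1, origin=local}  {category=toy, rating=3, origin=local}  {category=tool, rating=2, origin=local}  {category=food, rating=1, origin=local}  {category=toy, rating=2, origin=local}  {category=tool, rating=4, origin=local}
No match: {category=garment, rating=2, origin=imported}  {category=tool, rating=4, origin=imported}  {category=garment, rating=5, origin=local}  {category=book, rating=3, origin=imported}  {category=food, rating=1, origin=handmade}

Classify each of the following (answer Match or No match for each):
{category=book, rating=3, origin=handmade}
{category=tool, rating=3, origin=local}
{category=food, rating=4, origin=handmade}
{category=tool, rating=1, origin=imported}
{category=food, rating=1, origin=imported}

No match, Match, No match, No match, No match

One predicate separates the groups cleanly: origin is local AND rating ≤ 4.
{category=book, rating=3, origin=handmade} → origin is handmade, rating = 3 → No match. {category=tool, rating=3, origin=local} → origin is local, rating = 3 → Match. {category=food, rating=4, origin=handmade} → origin is handmade, rating = 4 → No match. {category=tool, rating=1, origin=imported} → origin is imported, rating = 1 → No match. {category=food, rating=1, origin=imported} → origin is imported, rating = 1 → No match.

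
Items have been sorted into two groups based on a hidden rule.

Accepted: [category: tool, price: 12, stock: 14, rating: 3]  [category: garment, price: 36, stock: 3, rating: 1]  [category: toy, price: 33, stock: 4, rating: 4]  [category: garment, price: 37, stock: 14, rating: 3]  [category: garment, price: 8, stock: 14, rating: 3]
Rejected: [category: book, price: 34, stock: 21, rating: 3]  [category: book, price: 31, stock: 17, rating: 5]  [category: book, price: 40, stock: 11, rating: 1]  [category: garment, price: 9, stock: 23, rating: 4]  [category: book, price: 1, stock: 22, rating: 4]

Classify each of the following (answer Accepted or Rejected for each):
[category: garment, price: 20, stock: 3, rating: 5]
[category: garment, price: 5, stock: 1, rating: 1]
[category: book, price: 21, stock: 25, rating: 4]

Accepted, Accepted, Rejected

The common property of the 'Accepted' items is: price ≤ 37 AND stock ≤ 14. No 'Rejected' item has it.
Accepted: [category: garment, price: 20, stock: 3, rating: 5], since price = 20, stock = 3.
Accepted: [category: garment, price: 5, stock: 1, rating: 1], since price = 5, stock = 1.
Rejected: [category: book, price: 21, stock: 25, rating: 4], since price = 21, stock = 25.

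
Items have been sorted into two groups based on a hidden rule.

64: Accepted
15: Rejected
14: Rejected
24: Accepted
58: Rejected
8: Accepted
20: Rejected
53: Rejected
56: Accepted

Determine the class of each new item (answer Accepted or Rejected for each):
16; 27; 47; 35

A rule that fits every label: multiple of 8 — true of each 'Accepted' example, false of each 'Rejected' one.
Accepted: 16, since 16 = 8·2. Rejected: 27, since 27 = 8·3 + 3. Rejected: 47, since 47 = 8·5 + 7. Rejected: 35, since 35 = 8·4 + 3.

Accepted, Rejected, Rejected, Rejected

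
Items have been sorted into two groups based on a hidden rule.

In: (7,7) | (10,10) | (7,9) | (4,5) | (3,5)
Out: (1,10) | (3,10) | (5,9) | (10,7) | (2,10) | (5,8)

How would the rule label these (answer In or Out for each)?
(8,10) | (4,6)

In, In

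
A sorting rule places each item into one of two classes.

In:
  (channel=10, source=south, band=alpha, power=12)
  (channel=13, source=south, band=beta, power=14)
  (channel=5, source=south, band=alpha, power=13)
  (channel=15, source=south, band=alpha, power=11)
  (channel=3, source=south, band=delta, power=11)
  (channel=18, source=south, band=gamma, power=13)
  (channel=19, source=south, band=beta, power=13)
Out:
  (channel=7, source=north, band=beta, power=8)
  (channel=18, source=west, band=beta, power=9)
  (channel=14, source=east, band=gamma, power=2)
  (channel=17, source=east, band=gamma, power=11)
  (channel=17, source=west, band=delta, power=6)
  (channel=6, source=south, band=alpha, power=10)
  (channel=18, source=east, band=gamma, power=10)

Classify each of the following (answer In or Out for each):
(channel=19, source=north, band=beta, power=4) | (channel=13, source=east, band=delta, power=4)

Out, Out

The common property of the 'In' items is: source is south AND power ≥ 11. No 'Out' item has it.
(channel=19, source=north, band=beta, power=4): source is north, power = 4, fails this test → Out. (channel=13, source=east, band=delta, power=4): source is east, power = 4, fails this test → Out.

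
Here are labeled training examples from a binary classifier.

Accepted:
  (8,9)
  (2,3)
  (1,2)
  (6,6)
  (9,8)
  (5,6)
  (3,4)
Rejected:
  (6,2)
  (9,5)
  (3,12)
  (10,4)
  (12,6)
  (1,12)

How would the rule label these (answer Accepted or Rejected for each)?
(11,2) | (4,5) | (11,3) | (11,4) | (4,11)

All 'Accepted' examples share one property — |first − second| ≤ 1 — and every 'Rejected' example lacks it.
(11,2): |11−2| = 9 — doesn't qualify, so Rejected.
(4,5): |4−5| = 1 — meets the rule, so Accepted.
(11,3): |11−3| = 8 — doesn't qualify, so Rejected.
(11,4): |11−4| = 7 — doesn't qualify, so Rejected.
(4,11): |4−11| = 7 — doesn't qualify, so Rejected.

Rejected, Accepted, Rejected, Rejected, Rejected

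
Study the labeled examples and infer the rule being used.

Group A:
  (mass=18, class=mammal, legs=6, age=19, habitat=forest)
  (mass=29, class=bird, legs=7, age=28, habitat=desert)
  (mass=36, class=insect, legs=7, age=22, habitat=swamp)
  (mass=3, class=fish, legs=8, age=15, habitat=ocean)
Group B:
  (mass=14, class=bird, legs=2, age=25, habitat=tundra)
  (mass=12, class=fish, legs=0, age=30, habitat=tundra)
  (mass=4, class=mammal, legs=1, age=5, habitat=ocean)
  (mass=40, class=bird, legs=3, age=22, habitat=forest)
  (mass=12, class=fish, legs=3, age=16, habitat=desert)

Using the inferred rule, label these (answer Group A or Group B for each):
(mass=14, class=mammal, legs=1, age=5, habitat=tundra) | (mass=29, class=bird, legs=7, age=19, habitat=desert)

The pattern is that an item is 'Group A' exactly when: legs ≥ 6.
Group B: (mass=14, class=mammal, legs=1, age=5, habitat=tundra), since legs = 1. Group A: (mass=29, class=bird, legs=7, age=19, habitat=desert), since legs = 7.

Group B, Group A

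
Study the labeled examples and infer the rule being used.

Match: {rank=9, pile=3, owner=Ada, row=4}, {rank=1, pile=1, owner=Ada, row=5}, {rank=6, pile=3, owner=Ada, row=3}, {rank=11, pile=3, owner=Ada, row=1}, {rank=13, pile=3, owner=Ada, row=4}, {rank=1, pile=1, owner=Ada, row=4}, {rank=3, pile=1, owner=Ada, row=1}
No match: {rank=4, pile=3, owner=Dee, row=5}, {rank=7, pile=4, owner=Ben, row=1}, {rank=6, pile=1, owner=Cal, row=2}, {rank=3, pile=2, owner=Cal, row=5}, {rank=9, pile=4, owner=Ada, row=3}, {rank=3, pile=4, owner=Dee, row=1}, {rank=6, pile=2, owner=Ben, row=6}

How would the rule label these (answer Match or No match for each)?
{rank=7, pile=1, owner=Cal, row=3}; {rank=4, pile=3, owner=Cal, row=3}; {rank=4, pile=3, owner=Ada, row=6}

No match, No match, Match

All 'Match' examples share one property — owner is Ada AND pile ≤ 3 — and every 'No match' example lacks it.
{rank=7, pile=1, owner=Cal, row=3}: owner is Cal, pile = 1 — does not fit, so No match. {rank=4, pile=3, owner=Cal, row=3}: owner is Cal, pile = 3 — does not fit, so No match. {rank=4, pile=3, owner=Ada, row=6}: owner is Ada, pile = 3 — qualifies, so Match.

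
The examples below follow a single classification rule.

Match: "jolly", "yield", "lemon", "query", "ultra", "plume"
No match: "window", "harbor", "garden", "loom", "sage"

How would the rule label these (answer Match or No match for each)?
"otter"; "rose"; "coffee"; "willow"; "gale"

One predicate separates the groups cleanly: odd length.

Match, No match, No match, No match, No match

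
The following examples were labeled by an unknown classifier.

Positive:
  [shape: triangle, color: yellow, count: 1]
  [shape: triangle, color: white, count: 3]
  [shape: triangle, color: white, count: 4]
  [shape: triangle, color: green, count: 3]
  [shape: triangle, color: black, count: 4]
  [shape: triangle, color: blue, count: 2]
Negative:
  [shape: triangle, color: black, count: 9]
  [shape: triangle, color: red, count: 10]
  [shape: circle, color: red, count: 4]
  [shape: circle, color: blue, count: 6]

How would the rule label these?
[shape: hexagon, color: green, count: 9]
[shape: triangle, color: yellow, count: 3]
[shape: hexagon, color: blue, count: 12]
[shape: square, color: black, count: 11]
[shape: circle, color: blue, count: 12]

The distinguishing property — shape is triangle AND count ≤ 4 — holds for all the 'Positive' cases and none of the 'Negative' cases.
[shape: hexagon, color: green, count: 9]: shape is hexagon, count = 9 — fails this test, so Negative.
[shape: triangle, color: yellow, count: 3]: shape is triangle, count = 3 — satisfies this, so Positive.
[shape: hexagon, color: blue, count: 12]: shape is hexagon, count = 12 — fails this test, so Negative.
[shape: square, color: black, count: 11]: shape is square, count = 11 — fails this test, so Negative.
[shape: circle, color: blue, count: 12]: shape is circle, count = 12 — fails this test, so Negative.

Negative, Positive, Negative, Negative, Negative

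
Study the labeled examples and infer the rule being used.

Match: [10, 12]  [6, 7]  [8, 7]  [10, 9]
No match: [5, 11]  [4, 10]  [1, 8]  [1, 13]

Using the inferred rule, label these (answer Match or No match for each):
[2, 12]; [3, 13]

All 'Match' examples share one property — first ≥ 6 — and every 'No match' example lacks it.
[2, 12]: first 2 — doesn't match, so No match.
[3, 13]: first 3 — doesn't match, so No match.

No match, No match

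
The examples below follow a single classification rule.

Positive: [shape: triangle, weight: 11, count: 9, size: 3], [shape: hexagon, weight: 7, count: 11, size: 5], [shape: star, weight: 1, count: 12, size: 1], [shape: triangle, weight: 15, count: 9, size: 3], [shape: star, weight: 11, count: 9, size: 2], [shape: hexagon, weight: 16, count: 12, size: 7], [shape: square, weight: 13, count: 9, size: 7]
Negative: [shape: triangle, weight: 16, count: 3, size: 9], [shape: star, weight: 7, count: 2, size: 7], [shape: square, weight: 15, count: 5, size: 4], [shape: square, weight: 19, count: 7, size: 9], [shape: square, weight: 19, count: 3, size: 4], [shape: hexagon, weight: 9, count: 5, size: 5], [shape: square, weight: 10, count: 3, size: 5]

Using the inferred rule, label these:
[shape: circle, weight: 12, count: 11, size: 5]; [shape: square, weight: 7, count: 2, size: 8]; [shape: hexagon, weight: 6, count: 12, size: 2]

The classifier is using: count ≥ 9.
[shape: circle, weight: 12, count: 11, size: 5]: count = 11 — qualifies, so Positive.
[shape: square, weight: 7, count: 2, size: 8]: count = 2 — doesn't match, so Negative.
[shape: hexagon, weight: 6, count: 12, size: 2]: count = 12 — qualifies, so Positive.

Positive, Negative, Positive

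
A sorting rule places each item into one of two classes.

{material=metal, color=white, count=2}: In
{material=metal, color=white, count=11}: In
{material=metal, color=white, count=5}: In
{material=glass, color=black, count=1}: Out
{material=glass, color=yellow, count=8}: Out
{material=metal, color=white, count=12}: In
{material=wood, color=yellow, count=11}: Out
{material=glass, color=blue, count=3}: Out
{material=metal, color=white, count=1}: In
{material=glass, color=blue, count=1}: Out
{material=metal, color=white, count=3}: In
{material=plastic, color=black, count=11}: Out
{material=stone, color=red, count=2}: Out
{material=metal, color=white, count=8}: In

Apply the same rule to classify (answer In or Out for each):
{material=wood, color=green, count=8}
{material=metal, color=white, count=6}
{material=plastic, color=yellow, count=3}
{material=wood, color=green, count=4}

Out, In, Out, Out

All 'In' examples share one property — color is white — and every 'Out' example lacks it.
Out: {material=wood, color=green, count=8}, since color is green. In: {material=metal, color=white, count=6}, since color is white. Out: {material=plastic, color=yellow, count=3}, since color is yellow. Out: {material=wood, color=green, count=4}, since color is green.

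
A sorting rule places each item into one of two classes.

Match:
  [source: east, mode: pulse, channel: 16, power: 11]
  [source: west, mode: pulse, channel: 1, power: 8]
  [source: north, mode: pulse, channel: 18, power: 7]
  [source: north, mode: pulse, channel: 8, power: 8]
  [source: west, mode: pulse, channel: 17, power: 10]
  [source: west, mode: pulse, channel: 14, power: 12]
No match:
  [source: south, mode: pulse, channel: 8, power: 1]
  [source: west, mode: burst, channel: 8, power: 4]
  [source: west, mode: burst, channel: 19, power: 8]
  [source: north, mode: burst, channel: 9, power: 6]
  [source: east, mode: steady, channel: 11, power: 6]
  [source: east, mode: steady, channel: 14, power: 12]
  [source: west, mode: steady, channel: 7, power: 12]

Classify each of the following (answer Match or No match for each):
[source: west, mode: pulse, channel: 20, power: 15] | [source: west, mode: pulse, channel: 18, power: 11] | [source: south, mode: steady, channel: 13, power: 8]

Rule: mode is pulse AND power ≥ 4. This holds for each 'Match' example and fails for each 'No match' one.
[source: west, mode: pulse, channel: 20, power: 15]: mode is pulse, power = 15 — has this property, so Match. [source: west, mode: pulse, channel: 18, power: 11]: mode is pulse, power = 11 — has this property, so Match. [source: south, mode: steady, channel: 13, power: 8]: mode is steady, power = 8 — does not pass, so No match.

Match, Match, No match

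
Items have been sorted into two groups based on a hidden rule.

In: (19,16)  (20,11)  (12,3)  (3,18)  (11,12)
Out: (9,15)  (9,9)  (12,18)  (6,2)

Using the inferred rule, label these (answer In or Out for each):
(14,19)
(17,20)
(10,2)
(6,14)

Rule: sum is odd. This holds for each 'In' example and fails for each 'Out' one.
(14,19): 14+19 = 33 — has this property, so In. (17,20): 17+20 = 37 — has this property, so In. (10,2): 10+2 = 12 — lacks this property, so Out. (6,14): 6+14 = 20 — lacks this property, so Out.

In, In, Out, Out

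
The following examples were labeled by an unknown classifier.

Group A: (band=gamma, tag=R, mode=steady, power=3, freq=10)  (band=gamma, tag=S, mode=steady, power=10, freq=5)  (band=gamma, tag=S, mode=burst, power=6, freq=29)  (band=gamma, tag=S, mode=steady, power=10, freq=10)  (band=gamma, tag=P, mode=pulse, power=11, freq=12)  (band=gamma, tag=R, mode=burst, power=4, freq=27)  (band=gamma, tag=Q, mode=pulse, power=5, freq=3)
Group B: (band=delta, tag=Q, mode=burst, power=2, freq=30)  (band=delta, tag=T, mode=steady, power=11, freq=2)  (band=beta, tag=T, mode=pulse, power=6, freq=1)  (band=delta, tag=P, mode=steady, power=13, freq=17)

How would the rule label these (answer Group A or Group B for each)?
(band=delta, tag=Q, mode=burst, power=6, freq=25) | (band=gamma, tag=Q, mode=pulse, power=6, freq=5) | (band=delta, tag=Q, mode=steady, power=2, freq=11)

The distinguishing property — band is gamma — holds for all the 'Group A' cases and none of the 'Group B' cases.
(band=delta, tag=Q, mode=burst, power=6, freq=25): Group B (band is delta).
(band=gamma, tag=Q, mode=pulse, power=6, freq=5): Group A (band is gamma).
(band=delta, tag=Q, mode=steady, power=2, freq=11): Group B (band is delta).

Group B, Group A, Group B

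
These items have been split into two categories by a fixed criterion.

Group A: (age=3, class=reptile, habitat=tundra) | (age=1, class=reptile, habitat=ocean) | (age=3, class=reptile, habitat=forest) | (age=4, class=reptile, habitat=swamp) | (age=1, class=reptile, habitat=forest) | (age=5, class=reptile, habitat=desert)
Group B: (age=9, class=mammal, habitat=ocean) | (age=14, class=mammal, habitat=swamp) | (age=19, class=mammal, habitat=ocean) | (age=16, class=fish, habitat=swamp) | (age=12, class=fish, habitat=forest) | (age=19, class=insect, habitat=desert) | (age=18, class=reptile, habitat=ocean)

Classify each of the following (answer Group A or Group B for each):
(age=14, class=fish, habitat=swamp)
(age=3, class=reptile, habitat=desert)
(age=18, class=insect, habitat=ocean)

Group B, Group A, Group B

The common property of the 'Group A' items is: age ≤ 5. No 'Group B' item has it.
(age=14, class=fish, habitat=swamp) — age = 14, hence Group B.
(age=3, class=reptile, habitat=desert) — age = 3, hence Group A.
(age=18, class=insect, habitat=ocean) — age = 18, hence Group B.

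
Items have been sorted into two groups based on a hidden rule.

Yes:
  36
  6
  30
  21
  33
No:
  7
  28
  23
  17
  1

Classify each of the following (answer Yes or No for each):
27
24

Yes, Yes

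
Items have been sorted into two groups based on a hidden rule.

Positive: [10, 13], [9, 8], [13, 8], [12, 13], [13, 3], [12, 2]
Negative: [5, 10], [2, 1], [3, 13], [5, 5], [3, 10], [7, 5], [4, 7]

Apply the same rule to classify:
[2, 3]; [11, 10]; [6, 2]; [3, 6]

The classifier is using: first ≥ 8.
Negative: [2, 3], since first 2.
Positive: [11, 10], since first 11.
Negative: [6, 2], since first 6.
Negative: [3, 6], since first 3.

Negative, Positive, Negative, Negative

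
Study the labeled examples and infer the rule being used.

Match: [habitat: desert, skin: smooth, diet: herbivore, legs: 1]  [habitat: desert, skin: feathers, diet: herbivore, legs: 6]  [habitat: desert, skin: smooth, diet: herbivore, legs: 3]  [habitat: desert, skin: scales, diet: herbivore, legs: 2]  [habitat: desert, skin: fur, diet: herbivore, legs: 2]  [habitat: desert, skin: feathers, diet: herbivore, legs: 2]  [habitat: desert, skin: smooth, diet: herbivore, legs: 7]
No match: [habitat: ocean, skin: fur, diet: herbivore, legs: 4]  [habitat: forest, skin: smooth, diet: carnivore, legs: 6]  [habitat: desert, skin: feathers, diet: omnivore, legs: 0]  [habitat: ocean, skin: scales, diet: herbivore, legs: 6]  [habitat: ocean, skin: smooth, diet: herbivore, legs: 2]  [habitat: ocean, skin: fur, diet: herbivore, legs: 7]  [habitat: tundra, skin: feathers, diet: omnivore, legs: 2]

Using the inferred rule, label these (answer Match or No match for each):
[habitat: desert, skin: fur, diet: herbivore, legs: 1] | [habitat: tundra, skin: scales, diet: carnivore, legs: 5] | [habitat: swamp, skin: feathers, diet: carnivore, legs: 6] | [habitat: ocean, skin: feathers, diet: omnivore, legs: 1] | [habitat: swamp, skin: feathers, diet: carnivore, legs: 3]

Match, No match, No match, No match, No match

The common property of the 'Match' items is: habitat is desert AND diet is herbivore. No 'No match' item has it.
[habitat: desert, skin: fur, diet: herbivore, legs: 1]: habitat is desert, diet is herbivore, has this property → Match.
[habitat: tundra, skin: scales, diet: carnivore, legs: 5]: habitat is tundra, diet is carnivore, doesn't match → No match.
[habitat: swamp, skin: feathers, diet: carnivore, legs: 6]: habitat is swamp, diet is carnivore, doesn't match → No match.
[habitat: ocean, skin: feathers, diet: omnivore, legs: 1]: habitat is ocean, diet is omnivore, doesn't match → No match.
[habitat: swamp, skin: feathers, diet: carnivore, legs: 3]: habitat is swamp, diet is carnivore, doesn't match → No match.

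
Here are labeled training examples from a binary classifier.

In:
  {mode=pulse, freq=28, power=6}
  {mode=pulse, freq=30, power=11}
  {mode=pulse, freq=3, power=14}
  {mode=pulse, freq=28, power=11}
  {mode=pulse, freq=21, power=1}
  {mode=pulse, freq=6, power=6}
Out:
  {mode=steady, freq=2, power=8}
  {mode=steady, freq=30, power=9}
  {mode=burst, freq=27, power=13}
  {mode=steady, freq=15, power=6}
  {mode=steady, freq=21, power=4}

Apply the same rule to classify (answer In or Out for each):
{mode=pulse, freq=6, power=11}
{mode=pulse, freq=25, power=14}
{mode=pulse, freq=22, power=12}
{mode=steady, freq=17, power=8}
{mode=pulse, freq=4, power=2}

In, In, In, Out, In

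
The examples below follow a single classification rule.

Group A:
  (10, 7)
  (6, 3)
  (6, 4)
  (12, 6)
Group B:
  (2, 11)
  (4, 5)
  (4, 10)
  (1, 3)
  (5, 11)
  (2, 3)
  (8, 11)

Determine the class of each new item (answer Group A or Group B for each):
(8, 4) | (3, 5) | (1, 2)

Group A, Group B, Group B

Rule: first > second. This holds for each 'Group A' example and fails for each 'Group B' one.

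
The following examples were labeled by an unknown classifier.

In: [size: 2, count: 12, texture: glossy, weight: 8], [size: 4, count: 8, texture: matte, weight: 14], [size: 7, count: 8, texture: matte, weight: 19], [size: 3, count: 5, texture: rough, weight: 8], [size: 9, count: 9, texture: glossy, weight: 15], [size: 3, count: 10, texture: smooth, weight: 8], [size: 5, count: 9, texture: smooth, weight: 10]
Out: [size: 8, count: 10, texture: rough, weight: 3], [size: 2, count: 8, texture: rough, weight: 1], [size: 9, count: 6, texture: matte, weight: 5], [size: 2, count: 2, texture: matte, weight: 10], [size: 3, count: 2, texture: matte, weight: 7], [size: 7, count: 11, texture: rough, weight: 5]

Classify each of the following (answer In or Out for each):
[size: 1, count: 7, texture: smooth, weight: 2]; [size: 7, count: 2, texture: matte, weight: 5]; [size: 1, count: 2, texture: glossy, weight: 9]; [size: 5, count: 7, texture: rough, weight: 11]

Every 'In' example satisfies: count ≥ 5 AND weight ≥ 7. None of the 'Out' examples do.
Out: [size: 1, count: 7, texture: smooth, weight: 2], since count = 7, weight = 2. Out: [size: 7, count: 2, texture: matte, weight: 5], since count = 2, weight = 5. Out: [size: 1, count: 2, texture: glossy, weight: 9], since count = 2, weight = 9. In: [size: 5, count: 7, texture: rough, weight: 11], since count = 7, weight = 11.

Out, Out, Out, In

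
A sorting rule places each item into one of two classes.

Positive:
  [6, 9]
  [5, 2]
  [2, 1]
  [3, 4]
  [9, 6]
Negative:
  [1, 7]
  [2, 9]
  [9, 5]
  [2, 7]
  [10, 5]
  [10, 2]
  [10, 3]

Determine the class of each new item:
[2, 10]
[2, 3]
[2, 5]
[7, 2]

Negative, Positive, Positive, Negative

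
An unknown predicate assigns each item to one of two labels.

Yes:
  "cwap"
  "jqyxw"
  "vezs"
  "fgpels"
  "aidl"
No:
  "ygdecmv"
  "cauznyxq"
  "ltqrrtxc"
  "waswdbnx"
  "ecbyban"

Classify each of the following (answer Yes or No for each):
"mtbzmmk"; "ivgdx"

No, Yes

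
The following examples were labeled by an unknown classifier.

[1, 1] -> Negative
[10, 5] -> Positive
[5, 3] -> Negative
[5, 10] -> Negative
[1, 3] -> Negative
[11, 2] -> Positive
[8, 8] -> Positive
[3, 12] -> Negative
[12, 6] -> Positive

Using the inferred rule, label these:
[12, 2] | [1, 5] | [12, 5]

Positive, Negative, Positive

The pattern is that an item is 'Positive' exactly when: first ≥ 6.
[12, 2]: first 12 — qualifies, so Positive.
[1, 5]: first 1 — lacks this property, so Negative.
[12, 5]: first 12 — qualifies, so Positive.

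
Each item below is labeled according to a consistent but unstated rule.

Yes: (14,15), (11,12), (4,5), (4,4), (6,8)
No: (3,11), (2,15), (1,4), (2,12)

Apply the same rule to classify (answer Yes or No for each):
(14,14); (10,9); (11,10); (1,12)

Yes, Yes, Yes, No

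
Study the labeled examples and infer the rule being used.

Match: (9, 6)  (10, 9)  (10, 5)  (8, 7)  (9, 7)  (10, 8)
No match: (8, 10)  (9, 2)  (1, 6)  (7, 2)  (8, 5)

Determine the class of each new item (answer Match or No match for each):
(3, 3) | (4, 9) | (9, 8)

The classifier is using: first > second AND sum ≥ 15.
(3, 3): 3 = 3, 3+3 = 6 — does not satisfy this, so No match.
(4, 9): 4 < 9, 4+9 = 13 — does not satisfy this, so No match.
(9, 8): 9 > 8, 9+8 = 17 — checks out, so Match.

No match, No match, Match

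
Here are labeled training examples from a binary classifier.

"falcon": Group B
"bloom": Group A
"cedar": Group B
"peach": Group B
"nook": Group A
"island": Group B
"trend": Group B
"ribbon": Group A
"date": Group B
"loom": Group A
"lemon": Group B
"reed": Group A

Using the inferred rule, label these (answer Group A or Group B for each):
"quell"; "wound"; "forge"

One predicate separates the groups cleanly: has a double letter.
"quell": Group A ('ll' doubled).
"wound": Group B (no doubled letter).
"forge": Group B (no doubled letter).

Group A, Group B, Group B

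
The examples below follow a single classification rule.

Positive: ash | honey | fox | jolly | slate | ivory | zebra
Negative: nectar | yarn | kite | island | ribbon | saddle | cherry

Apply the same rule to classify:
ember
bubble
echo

Positive, Negative, Negative

A rule that fits every label: odd length — true of each 'Positive' example, false of each 'Negative' one.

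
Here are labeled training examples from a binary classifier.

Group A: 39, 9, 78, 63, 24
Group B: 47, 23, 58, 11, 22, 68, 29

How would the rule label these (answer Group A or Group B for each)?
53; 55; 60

Group B, Group B, Group A

A rule that fits every label: multiple of 3 — true of each 'Group A' example, false of each 'Group B' one.
53: 53 = 3·17 + 2 — fails this test, so Group B. 55: 55 = 3·18 + 1 — fails this test, so Group B. 60: 60 = 3·20 — passes, so Group A.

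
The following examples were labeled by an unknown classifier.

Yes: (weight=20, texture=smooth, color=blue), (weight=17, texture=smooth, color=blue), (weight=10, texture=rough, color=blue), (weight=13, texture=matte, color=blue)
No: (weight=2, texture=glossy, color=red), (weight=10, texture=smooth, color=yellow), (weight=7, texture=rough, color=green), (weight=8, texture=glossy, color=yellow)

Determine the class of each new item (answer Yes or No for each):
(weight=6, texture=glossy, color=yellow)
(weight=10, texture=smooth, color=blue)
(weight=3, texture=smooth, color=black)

The simplest hypothesis consistent with all the labels is: color is blue.
(weight=6, texture=glossy, color=yellow) → color is yellow → No. (weight=10, texture=smooth, color=blue) → color is blue → Yes. (weight=3, texture=smooth, color=black) → color is black → No.

No, Yes, No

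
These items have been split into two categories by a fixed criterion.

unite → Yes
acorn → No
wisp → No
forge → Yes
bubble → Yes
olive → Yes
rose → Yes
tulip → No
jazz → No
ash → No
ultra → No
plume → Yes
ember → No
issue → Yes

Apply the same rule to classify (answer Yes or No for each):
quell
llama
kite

No, No, Yes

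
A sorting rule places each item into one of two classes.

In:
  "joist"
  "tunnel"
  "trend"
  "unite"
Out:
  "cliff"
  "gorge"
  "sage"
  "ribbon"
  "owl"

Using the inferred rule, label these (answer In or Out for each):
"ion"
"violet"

The distinguishing property — contains 't' — holds for all the 'In' cases and none of the 'Out' cases.
"ion": no 't', doesn't match → Out.
"violet": has 't', meets the rule → In.

Out, In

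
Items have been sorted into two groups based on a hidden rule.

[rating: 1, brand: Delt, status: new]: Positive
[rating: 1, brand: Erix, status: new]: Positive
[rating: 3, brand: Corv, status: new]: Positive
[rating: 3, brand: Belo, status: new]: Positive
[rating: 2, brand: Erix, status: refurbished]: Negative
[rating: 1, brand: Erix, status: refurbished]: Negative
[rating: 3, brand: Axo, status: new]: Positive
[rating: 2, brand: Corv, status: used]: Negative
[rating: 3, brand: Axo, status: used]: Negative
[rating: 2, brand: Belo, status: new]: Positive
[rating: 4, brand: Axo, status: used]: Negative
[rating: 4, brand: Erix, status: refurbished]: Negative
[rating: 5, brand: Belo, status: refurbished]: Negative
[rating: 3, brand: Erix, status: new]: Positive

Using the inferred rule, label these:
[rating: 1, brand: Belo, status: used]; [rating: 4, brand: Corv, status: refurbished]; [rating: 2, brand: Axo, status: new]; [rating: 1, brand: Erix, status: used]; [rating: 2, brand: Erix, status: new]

One predicate separates the groups cleanly: status is new.
[rating: 1, brand: Belo, status: used] → status is used → Negative. [rating: 4, brand: Corv, status: refurbished] → status is refurbished → Negative. [rating: 2, brand: Axo, status: new] → status is new → Positive. [rating: 1, brand: Erix, status: used] → status is used → Negative. [rating: 2, brand: Erix, status: new] → status is new → Positive.

Negative, Negative, Positive, Negative, Positive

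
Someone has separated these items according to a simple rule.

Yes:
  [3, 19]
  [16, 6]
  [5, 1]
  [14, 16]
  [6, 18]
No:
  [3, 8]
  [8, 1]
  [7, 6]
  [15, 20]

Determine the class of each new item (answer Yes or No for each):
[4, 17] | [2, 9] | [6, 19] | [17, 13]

The simplest hypothesis consistent with all the labels is: sum is even.

No, No, No, Yes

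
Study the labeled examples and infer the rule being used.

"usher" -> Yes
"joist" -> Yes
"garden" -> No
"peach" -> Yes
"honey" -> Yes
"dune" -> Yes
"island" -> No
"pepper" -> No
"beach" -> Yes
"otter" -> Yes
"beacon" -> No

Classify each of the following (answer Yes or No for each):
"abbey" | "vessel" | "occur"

Yes, No, Yes

The rule appears to be: length ≤ 5.
"abbey" — length 5, hence Yes. "vessel" — length 6, hence No. "occur" — length 5, hence Yes.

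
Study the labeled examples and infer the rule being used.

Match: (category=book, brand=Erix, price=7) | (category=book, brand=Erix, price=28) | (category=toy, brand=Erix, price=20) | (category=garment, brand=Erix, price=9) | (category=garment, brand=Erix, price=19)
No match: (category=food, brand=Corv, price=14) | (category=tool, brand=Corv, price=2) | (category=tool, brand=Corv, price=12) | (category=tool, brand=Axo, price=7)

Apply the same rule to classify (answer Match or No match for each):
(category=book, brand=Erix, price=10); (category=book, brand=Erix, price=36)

Match, Match

Checking candidate rules against both groups, what survives is: brand is Erix.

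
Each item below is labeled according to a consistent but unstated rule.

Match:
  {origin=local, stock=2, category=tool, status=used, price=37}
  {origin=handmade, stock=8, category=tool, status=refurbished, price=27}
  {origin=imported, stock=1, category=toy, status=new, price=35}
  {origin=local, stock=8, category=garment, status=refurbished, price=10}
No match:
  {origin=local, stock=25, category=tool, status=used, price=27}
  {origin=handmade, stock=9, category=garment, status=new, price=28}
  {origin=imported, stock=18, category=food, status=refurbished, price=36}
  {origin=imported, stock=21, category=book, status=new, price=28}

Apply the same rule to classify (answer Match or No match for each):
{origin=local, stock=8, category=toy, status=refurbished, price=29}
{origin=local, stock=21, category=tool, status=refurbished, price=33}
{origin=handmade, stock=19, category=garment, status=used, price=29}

A rule that fits every label: stock ≤ 8 — true of each 'Match' example, false of each 'No match' one.
{origin=local, stock=8, category=toy, status=refurbished, price=29}: Match (stock = 8). {origin=local, stock=21, category=tool, status=refurbished, price=33}: No match (stock = 21). {origin=handmade, stock=19, category=garment, status=used, price=29}: No match (stock = 19).

Match, No match, No match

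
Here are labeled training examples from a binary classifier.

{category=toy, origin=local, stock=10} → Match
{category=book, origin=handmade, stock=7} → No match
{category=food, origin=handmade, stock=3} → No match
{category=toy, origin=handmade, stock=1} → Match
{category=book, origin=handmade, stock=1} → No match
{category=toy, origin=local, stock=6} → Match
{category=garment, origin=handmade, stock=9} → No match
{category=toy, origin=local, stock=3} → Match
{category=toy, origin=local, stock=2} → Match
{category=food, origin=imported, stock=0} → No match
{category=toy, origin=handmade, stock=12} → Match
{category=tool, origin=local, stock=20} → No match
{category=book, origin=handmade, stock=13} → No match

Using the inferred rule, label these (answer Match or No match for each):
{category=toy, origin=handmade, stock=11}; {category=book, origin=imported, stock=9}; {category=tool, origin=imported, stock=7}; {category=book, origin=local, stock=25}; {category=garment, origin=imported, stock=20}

The common property of the 'Match' items is: category is toy. No 'No match' item has it.

Match, No match, No match, No match, No match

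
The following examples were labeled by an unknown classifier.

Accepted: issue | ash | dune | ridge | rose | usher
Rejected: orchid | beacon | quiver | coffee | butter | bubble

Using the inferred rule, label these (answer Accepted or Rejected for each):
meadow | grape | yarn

A rule that fits every label: length ≤ 5 — true of each 'Accepted' example, false of each 'Rejected' one.
meadow: length 6, does not pass → Rejected.
grape: length 5, satisfies this → Accepted.
yarn: length 4, satisfies this → Accepted.

Rejected, Accepted, Accepted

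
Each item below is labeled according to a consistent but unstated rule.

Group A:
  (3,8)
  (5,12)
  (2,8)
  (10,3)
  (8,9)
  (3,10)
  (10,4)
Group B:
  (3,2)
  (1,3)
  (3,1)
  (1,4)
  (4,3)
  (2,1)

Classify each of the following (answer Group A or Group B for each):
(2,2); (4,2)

Group B, Group B

The distinguishing property — sum ≥ 10 — holds for all the 'Group A' cases and none of the 'Group B' cases.
(2,2): 2+2 = 4, does not satisfy this → Group B.
(4,2): 4+2 = 6, does not satisfy this → Group B.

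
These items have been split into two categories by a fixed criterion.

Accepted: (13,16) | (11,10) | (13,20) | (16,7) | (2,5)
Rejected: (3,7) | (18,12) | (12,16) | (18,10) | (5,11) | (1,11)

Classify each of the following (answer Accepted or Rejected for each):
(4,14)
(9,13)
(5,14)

Rejected, Rejected, Accepted

All 'Accepted' examples share one property — sum is odd — and every 'Rejected' example lacks it.
Rejected: (4,14), since 4+14 = 18.
Rejected: (9,13), since 9+13 = 22.
Accepted: (5,14), since 5+14 = 19.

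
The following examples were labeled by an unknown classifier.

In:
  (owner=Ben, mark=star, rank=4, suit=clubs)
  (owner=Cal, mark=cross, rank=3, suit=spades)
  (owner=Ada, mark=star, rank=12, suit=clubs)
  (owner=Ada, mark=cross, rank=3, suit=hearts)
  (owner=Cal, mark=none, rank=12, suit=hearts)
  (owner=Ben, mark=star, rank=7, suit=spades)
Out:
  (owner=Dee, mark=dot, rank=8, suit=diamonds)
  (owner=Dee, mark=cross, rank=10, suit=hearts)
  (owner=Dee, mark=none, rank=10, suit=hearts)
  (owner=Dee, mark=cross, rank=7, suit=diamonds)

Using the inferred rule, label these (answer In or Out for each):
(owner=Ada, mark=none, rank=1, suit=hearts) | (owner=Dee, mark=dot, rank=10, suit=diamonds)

In, Out

Every 'In' example satisfies: owner is not Dee. None of the 'Out' examples do.
(owner=Ada, mark=none, rank=1, suit=hearts) — owner is Ada, hence In.
(owner=Dee, mark=dot, rank=10, suit=diamonds) — owner is Dee, hence Out.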